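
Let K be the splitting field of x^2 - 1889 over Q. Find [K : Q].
[K : Q] = 2

f(x) = x^2 - 1889 factors as (x - √1889)(x + √1889). The splitting field is K = Q(√1889). Since 1889 is squarefree and > 1, it is not a perfect square, so x^2 - 1889 is irreducible over Q and [Q(√1889) : Q] = 2. Hence [K : Q] = 2.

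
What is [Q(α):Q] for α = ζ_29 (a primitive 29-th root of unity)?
[Q(α):Q] = 28

The minimal polynomial of ζ_29 over Q is the 29-th cyclotomic polynomial Φ_29(x), which is irreducible over Q and has degree φ(29) = 28. Hence [Q(α):Q] = φ(29) = 28.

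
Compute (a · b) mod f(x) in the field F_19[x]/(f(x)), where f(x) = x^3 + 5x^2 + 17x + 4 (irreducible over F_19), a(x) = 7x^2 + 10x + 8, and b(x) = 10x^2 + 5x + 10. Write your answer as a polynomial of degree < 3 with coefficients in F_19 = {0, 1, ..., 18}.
a · b ≡ 9x^2 + 9 (mod f(x))

Multiply in F_19[x]: a(x)·b(x) = (7x^2 + 10x + 8)·(10x^2 + 5x + 10) = 13x^4 + 2x^3 + 10x^2 + 7x + 4. This has degree ≥ 3, so divide by f(x) over F_19: 13x^4 + 2x^3 + 10x^2 + 7x + 4 = (13x + 13)·(x^3 + 5x^2 + 17x + 4) + (9x^2 + 9). Hence a·b ≡ 9x^2 + 9 (mod f). (F_19[x]/(f) is a field with 19^3 = 6859 elements since f is irreducible of degree 3.)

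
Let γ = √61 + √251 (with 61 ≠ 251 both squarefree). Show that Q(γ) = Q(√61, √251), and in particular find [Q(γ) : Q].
[Q(γ) : Q] = 4 (equivalently, Q(γ) = Q(√61, √251))

Obviously Q(γ) ⊆ Q(√61, √251), and [Q(√61, √251):Q] = 4 (since 61, 251 are distinct squarefree integers > 1 with 15311 not a perfect square). To show equality we compute the minimal polynomial of γ. From γ = √61 + √251: γ^2 = 61 + 2√(15311) + 251 = 312 + 2√(15311), so γ^2 - 312 = 2√(15311); squaring, (γ^2 - 312)^2 = 4·15311, i.e. γ^4 - 624γ^2 + 97344 - 61244 = 0, i.e. γ^4 - 624γ^2 + 36100 = 0. So γ is a root of x^4 - 624x^2 + 36100. This polynomial is irreducible over Q: it has no rational root (each ±√61 ± √251 is irrational), and any factorization into two quadratics over Q would force √(15311) ∈ Q (pairing opposite roots) or √61, √251 ∈ Q (other pairings), all impossible. Hence [Q(γ):Q] = 4 = [Q(√61, √251):Q], so Q(γ) = Q(√61, √251).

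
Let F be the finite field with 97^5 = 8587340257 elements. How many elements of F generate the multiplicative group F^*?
There are φ(8587340256) = 2518272000 primitive elements

F_q^* is cyclic of order q - 1 = 8587340256. A cyclic group of order m has exactly φ(m) generators. Here m = 8587340256 = 2^5 · 3 · 11 · 31 · 262321, so the number of primitive elements is φ(8587340256) = 2518272000.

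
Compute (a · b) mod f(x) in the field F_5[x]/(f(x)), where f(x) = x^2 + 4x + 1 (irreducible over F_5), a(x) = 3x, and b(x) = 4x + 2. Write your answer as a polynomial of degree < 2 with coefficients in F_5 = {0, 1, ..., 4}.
a · b ≡ 3x + 3 (mod f(x))

Multiply in F_5[x]: a(x)·b(x) = (3x)·(4x + 2) = 2x^2 + x. This has degree ≥ 2, so divide by f(x) over F_5: 2x^2 + x = (2)·(x^2 + 4x + 1) + (3x + 3). Hence a·b ≡ 3x + 3 (mod f). (F_5[x]/(f) is a field with 5^2 = 25 elements since f is irreducible of degree 2.)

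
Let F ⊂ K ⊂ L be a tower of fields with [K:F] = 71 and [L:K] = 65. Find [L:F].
[L:F] = 4615

The tower law says that for any tower of field extensions F ⊂ K ⊂ L with finite degrees, [L:F] = [L:K] · [K:F]. Here this gives [L:F] = 65 · 71 = 4615.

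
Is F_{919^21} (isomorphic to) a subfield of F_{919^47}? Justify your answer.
No: F_{919^21} is not a subfield of F_{919^47}

F_{p^m} embeds in F_{p^n} iff m | n. Here 21 ∤ 47 (since 47 = 2·21 + 5 with remainder 5 ≠ 0), so F_{919^21} is not a subfield of F_{919^47}. Equivalently: if it were, the tower law would give 21 = [F_{919^21}:F_919] dividing [F_{919^47}:F_919] = 47, contradiction.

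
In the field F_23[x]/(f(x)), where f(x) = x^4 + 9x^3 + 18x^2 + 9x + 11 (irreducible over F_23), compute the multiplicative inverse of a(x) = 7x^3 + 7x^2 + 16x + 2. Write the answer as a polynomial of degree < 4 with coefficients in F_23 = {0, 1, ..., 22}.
a(x)^(-1) ≡ 8x^3 + 22x^2 + 2x (mod f(x))

Since f is irreducible over F_23, F_23[x]/(f) is a field and a(x) ≠ 0 has an inverse. Apply the extended Euclidean algorithm to f(x) and a(x) in F_23[x]: f(x) = (10x + 11)·a(x) + (11x^2 + 20x + 12);  a(x) = (9x + 1)·(11x^2 + 20x + 12) + (3x + 13);  (11x^2 + 20x + 12) = (19x + 1)·(3x + 13) + (22). The last nonzero remainder is the constant 22 = gcd(f, a) in F_23. Back-substituting through the division chain expresses 22 = s(x)·a(x) + t(x)·f(x) with s(x) ≡ 15x^3 + x^2 + 21x (mod f), so (15x^3 + x^2 + 21x)·a(x) ≡ 22 (mod f). Multiplying by 22^(-1) ≡ 22 in F_23 gives a(x)^(-1) ≡ 22·(15x^3 + x^2 + 21x) ≡ 8x^3 + 22x^2 + 2x (mod f). Check: (7x^3 + 7x^2 + 16x + 2)·(8x^3 + 22x^2 + 2x) = 10x^6 + 3x^5 + 20x^4 + 14x^3 + 7x^2 + 4x ≡ 1 (mod x^4 + 9x^3 + 18x^2 + 9x + 11).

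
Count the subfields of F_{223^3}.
F_{223^3} has 2 subfields

The subfields of F_{p^n} are exactly the fields F_{p^d} for d | n (each is the fixed field of the unique index-d subgroup of Gal(F_{p^n}/F_p) ≅ Z/nZ). The divisors of n = 3 are {1, 3}, giving 2 subfields: F_{223^1}, F_{223^3}.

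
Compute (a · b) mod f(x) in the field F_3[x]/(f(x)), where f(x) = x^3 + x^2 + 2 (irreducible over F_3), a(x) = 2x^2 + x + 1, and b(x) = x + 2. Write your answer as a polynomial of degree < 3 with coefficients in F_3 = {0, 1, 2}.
a · b ≡ 1 (mod f(x))

Multiply in F_3[x]: a(x)·b(x) = (2x^2 + x + 1)·(x + 2) = 2x^3 + 2x^2 + 2. This has degree ≥ 3, so divide by f(x) over F_3: 2x^3 + 2x^2 + 2 = (2)·(x^3 + x^2 + 2) + (1). Hence a·b ≡ 1 (mod f). (F_3[x]/(f) is a field with 3^3 = 27 elements since f is irreducible of degree 3.)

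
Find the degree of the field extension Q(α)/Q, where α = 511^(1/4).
[Q(α):Q] = 4

α is a root of x^4 - 511. By Eisenstein's criterion at the prime p = 7 (which divides the constant term 511 but p^2 = 49 does not, since 511 is squarefree), x^4 - 511 is irreducible over Q. Hence [Q(α):Q] = 4.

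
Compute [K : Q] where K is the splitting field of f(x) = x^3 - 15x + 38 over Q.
[K : Q] = 6

By the rational root test, any rational root of the monic integer polynomial f(x) = x^3 - 15x + 38 must be an integer dividing the constant term 38, i.e. one of ±{1, 2, 19, 38}. Evaluating: f(1) = 24, f(-1) = 52, f(2) = 16, f(-2) = 60, f(19) = 6612, f(-19) = -6536, f(38) = 54340, f(-38) = -54264; none is 0, so f has no rational root and is therefore irreducible over Q (a cubic with no linear factor over a field is irreducible). For an irreducible cubic, the Galois group is A_3 or S_3 according as the discriminant disc(f) = -4a^3 - 27b^2 = -4·(-15)^3 - 27·(38)^2 = -25488 is or is not a square in Q. Here disc(f) = -25488 is not a perfect square in Q, so the Galois group of f over Q is not contained in A_3 and must be all of S_3. The splitting field has degree |S_3| = 6 over Q, so [K : Q] = 6.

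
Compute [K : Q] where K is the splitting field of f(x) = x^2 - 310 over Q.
[K : Q] = 2

f(x) = x^2 - 310 factors as (x - √310)(x + √310). The splitting field is K = Q(√310). Since 310 is squarefree and > 1, it is not a perfect square, so x^2 - 310 is irreducible over Q and [Q(√310) : Q] = 2. Hence [K : Q] = 2.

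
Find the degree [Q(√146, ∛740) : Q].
[Q(√146, ∛740) : Q] = 6

Let L = Q(√146, ∛740). Since Q(√146) ⊂ L and [Q(√146):Q] = 2, the tower law gives 2 | [L:Q]. Likewise Q(∛740) ⊂ L with [Q(∛740):Q] = 3 (because 740 is not a perfect cube), so 3 | [L:Q]. As gcd(2,3) = 1, [L:Q] is divisible by 6. Conversely L is generated over Q by √146 and ∛740, so [L:Q] ≤ 2·3 = 6. Therefore [Q(√146, ∛740) : Q] = 6.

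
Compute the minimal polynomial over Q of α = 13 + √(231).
m_α(x) = x^2 - 26x - 62

From α - 13 = √(231), squaring gives (α - 13)^2 = 231, i.e. α^2 - 26α + 169 = 231, so α^2 - 26α - 62 = 0. The discriminant of x^2 - 26x - 62 is (-26)^2 - 4·(-62) = 676 + 248 = 924, and 4·(231) is not a perfect square in Q since 231 is squarefree and ≠ 1. Hence x^2 - 26x - 62 is irreducible over Q and is the minimal polynomial of α.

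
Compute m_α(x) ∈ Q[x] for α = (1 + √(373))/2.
m_α(x) = x^2 - x - 93

From 2α - 1 = √(373), squaring gives (2α - 1)^2 = 373, i.e. 4α^2 - 4α + 1 = 373, so α^2 - α + (1 - 373)/4 = 0. Since 373 ≡ 1 (mod 4), (1 - 373)/4 = -93 ∈ Z. The polynomial x^2 - x - 93 has discriminant 1 - 4·(-93) = 373, which is not a perfect square in Q (d = 373 is squarefree and ≠ 1), so x^2 - x - 93 is irreducible over Q. It is the minimal polynomial of α.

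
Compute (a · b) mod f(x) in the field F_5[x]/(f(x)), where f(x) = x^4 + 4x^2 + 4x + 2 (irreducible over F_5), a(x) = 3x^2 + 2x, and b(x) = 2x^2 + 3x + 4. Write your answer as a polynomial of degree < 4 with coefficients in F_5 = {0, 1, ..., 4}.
a · b ≡ 3x^3 + 4x^2 + 4x + 3 (mod f(x))

Multiply in F_5[x]: a(x)·b(x) = (3x^2 + 2x)·(2x^2 + 3x + 4) = x^4 + 3x^3 + 3x^2 + 3x. This has degree ≥ 4, so divide by f(x) over F_5: x^4 + 3x^3 + 3x^2 + 3x = (1)·(x^4 + 4x^2 + 4x + 2) + (3x^3 + 4x^2 + 4x + 3). Hence a·b ≡ 3x^3 + 4x^2 + 4x + 3 (mod f). (F_5[x]/(f) is a field with 5^4 = 625 elements since f is irreducible of degree 4.)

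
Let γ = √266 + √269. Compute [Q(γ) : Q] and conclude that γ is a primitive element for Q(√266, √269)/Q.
[Q(γ) : Q] = 4 (equivalently, Q(γ) = Q(√266, √269))

Obviously Q(γ) ⊆ Q(√266, √269), and [Q(√266, √269):Q] = 4 (since 266, 269 are distinct squarefree integers > 1 with 71554 not a perfect square). To show equality we compute the minimal polynomial of γ. From γ = √266 + √269: γ^2 = 266 + 2√(71554) + 269 = 535 + 2√(71554), so γ^2 - 535 = 2√(71554); squaring, (γ^2 - 535)^2 = 4·71554, i.e. γ^4 - 1070γ^2 + 286225 - 286216 = 0, i.e. γ^4 - 1070γ^2 + 9 = 0. So γ is a root of x^4 - 1070x^2 + 9. This polynomial is irreducible over Q: it has no rational root (each ±√266 ± √269 is irrational), and any factorization into two quadratics over Q would force √(71554) ∈ Q (pairing opposite roots) or √266, √269 ∈ Q (other pairings), all impossible. Hence [Q(γ):Q] = 4 = [Q(√266, √269):Q], so Q(γ) = Q(√266, √269).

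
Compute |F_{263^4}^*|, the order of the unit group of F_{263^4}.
|F_{263^4}^*| = 4784350560

F_{263^4} has 263^4 = 4784350561 elements; its multiplicative group consists of all nonzero elements, so |F_{263^4}^*| = 4784350561 - 1 = 4784350560. (It is cyclic since any finite subgroup of the multiplicative group of a field is cyclic.)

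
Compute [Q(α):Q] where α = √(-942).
[Q(α):Q] = 2

[Q(α):Q] equals the degree of the minimal polynomial of α. Here α^2 = -942 and x^2 + 942 is irreducible (d = -942 is squarefree, ≠ 1, hence not a square), so deg(m_α) = 2. Thus [Q(α):Q] = 2.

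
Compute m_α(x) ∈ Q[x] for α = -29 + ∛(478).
m_α(x) = x^3 + 87x^2 + 2523x + 23911

Set β = α + 29 = ∛(478), so β^3 = 478. Then (α + 29)^3 - 478 = 0, i.e. α is a root of g(x) = (x + 29)^3 - 478 = x^3 + 87x^2 + 2523x + 23911. Since g(x) = h(x + 29) where h(x) = x^3 - 478, and h is irreducible over Q (because 478 is not a perfect cube, so h has no rational root, and a monic cubic with no rational root is irreducible), g is also irreducible (irreducibility is preserved under the substitution x → x + 29). Hence m_α(x) = x^3 + 87x^2 + 2523x + 23911.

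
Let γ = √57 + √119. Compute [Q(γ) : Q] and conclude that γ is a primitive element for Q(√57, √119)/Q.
[Q(γ) : Q] = 4 (equivalently, Q(γ) = Q(√57, √119))

Obviously Q(γ) ⊆ Q(√57, √119), and [Q(√57, √119):Q] = 4 (since 57, 119 are distinct squarefree integers > 1 with 6783 not a perfect square). To show equality we compute the minimal polynomial of γ. From γ = √57 + √119: γ^2 = 57 + 2√(6783) + 119 = 176 + 2√(6783), so γ^2 - 176 = 2√(6783); squaring, (γ^2 - 176)^2 = 4·6783, i.e. γ^4 - 352γ^2 + 30976 - 27132 = 0, i.e. γ^4 - 352γ^2 + 3844 = 0. So γ is a root of x^4 - 352x^2 + 3844. This polynomial is irreducible over Q: it has no rational root (each ±√57 ± √119 is irrational), and any factorization into two quadratics over Q would force √(6783) ∈ Q (pairing opposite roots) or √57, √119 ∈ Q (other pairings), all impossible. Hence [Q(γ):Q] = 4 = [Q(√57, √119):Q], so Q(γ) = Q(√57, √119).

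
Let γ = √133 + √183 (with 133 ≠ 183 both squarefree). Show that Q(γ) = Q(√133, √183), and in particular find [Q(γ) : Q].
[Q(γ) : Q] = 4 (equivalently, Q(γ) = Q(√133, √183))

Obviously Q(γ) ⊆ Q(√133, √183), and [Q(√133, √183):Q] = 4 (since 133, 183 are distinct squarefree integers > 1 with 24339 not a perfect square). To show equality we compute the minimal polynomial of γ. From γ = √133 + √183: γ^2 = 133 + 2√(24339) + 183 = 316 + 2√(24339), so γ^2 - 316 = 2√(24339); squaring, (γ^2 - 316)^2 = 4·24339, i.e. γ^4 - 632γ^2 + 99856 - 97356 = 0, i.e. γ^4 - 632γ^2 + 2500 = 0. So γ is a root of x^4 - 632x^2 + 2500. This polynomial is irreducible over Q: it has no rational root (each ±√133 ± √183 is irrational), and any factorization into two quadratics over Q would force √(24339) ∈ Q (pairing opposite roots) or √133, √183 ∈ Q (other pairings), all impossible. Hence [Q(γ):Q] = 4 = [Q(√133, √183):Q], so Q(γ) = Q(√133, √183).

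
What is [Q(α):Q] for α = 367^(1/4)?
[Q(α):Q] = 4

α is a root of x^4 - 367. By Eisenstein's criterion at the prime p = 367 (which divides the constant term 367 but p^2 = 134689 does not, since 367 is squarefree), x^4 - 367 is irreducible over Q. Hence [Q(α):Q] = 4.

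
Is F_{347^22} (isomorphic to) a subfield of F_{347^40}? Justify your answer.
No: F_{347^22} is not a subfield of F_{347^40}

F_{p^m} embeds in F_{p^n} iff m | n. Here 22 ∤ 40 (since 40 = 1·22 + 18 with remainder 18 ≠ 0), so F_{347^22} is not a subfield of F_{347^40}. Equivalently: if it were, the tower law would give 22 = [F_{347^22}:F_347] dividing [F_{347^40}:F_347] = 40, contradiction.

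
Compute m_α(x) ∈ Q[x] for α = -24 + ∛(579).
m_α(x) = x^3 + 72x^2 + 1728x + 13245

Set β = α + 24 = ∛(579), so β^3 = 579. Then (α + 24)^3 - 579 = 0, i.e. α is a root of g(x) = (x + 24)^3 - 579 = x^3 + 72x^2 + 1728x + 13245. Since g(x) = h(x + 24) where h(x) = x^3 - 579, and h is irreducible over Q (because 579 is not a perfect cube, so h has no rational root, and a monic cubic with no rational root is irreducible), g is also irreducible (irreducibility is preserved under the substitution x → x + 24). Hence m_α(x) = x^3 + 72x^2 + 1728x + 13245.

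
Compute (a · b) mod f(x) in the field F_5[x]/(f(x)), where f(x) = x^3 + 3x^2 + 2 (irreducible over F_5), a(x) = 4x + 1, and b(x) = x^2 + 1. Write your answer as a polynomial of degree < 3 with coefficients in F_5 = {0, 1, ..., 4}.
a · b ≡ 4x^2 + 4x + 3 (mod f(x))

Multiply in F_5[x]: a(x)·b(x) = (4x + 1)·(x^2 + 1) = 4x^3 + x^2 + 4x + 1. This has degree ≥ 3, so divide by f(x) over F_5: 4x^3 + x^2 + 4x + 1 = (4)·(x^3 + 3x^2 + 2) + (4x^2 + 4x + 3). Hence a·b ≡ 4x^2 + 4x + 3 (mod f). (F_5[x]/(f) is a field with 5^3 = 125 elements since f is irreducible of degree 3.)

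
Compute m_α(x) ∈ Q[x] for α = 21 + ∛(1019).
m_α(x) = x^3 - 63x^2 + 1323x - 10280

Set β = α - 21 = ∛(1019), so β^3 = 1019. Then (α - 21)^3 - 1019 = 0, i.e. α is a root of g(x) = (x - 21)^3 - 1019 = x^3 - 63x^2 + 1323x - 10280. Since g(x) = h(x - 21) where h(x) = x^3 - 1019, and h is irreducible over Q (because 1019 is not a perfect cube, so h has no rational root, and a monic cubic with no rational root is irreducible), g is also irreducible (irreducibility is preserved under the substitution x → x - 21). Hence m_α(x) = x^3 - 63x^2 + 1323x - 10280.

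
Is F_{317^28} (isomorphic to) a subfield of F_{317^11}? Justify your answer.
No: F_{317^28} is not a subfield of F_{317^11}

F_{p^m} embeds in F_{p^n} iff m | n. Here 28 ∤ 11 (since 11 = 0·28 + 11 with remainder 11 ≠ 0), so F_{317^28} is not a subfield of F_{317^11}. Equivalently: if it were, the tower law would give 28 = [F_{317^28}:F_317] dividing [F_{317^11}:F_317] = 11, contradiction.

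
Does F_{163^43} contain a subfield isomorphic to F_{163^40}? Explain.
No: F_{163^40} is not a subfield of F_{163^43}

F_{p^m} embeds in F_{p^n} iff m | n. Here 40 ∤ 43 (since 43 = 1·40 + 3 with remainder 3 ≠ 0), so F_{163^40} is not a subfield of F_{163^43}. Equivalently: if it were, the tower law would give 40 = [F_{163^40}:F_163] dividing [F_{163^43}:F_163] = 43, contradiction.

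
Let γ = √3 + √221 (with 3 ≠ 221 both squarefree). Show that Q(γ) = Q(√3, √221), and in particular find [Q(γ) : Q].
[Q(γ) : Q] = 4 (equivalently, Q(γ) = Q(√3, √221))

Obviously Q(γ) ⊆ Q(√3, √221), and [Q(√3, √221):Q] = 4 (since 3, 221 are distinct squarefree integers > 1 with 663 not a perfect square). To show equality we compute the minimal polynomial of γ. From γ = √3 + √221: γ^2 = 3 + 2√(663) + 221 = 224 + 2√(663), so γ^2 - 224 = 2√(663); squaring, (γ^2 - 224)^2 = 4·663, i.e. γ^4 - 448γ^2 + 50176 - 2652 = 0, i.e. γ^4 - 448γ^2 + 47524 = 0. So γ is a root of x^4 - 448x^2 + 47524. This polynomial is irreducible over Q: it has no rational root (each ±√3 ± √221 is irrational), and any factorization into two quadratics over Q would force √(663) ∈ Q (pairing opposite roots) or √3, √221 ∈ Q (other pairings), all impossible. Hence [Q(γ):Q] = 4 = [Q(√3, √221):Q], so Q(γ) = Q(√3, √221).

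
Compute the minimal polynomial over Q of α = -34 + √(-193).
m_α(x) = x^2 + 68x + 1349

From α + 34 = √(-193), squaring gives (α + 34)^2 = -193, i.e. α^2 + 68α + 1156 = -193, so α^2 + 68α + 1349 = 0. The discriminant of x^2 + 68x + 1349 is (68)^2 - 4·(1349) = 4624 - 5396 = -772, and 4·(-193) is not a perfect square in Q since -193 is squarefree and ≠ 1. Hence x^2 + 68x + 1349 is irreducible over Q and is the minimal polynomial of α.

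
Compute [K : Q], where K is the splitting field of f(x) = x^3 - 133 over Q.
[K : Q] = 6

The roots of x^3 - 133 are ∛133, ω∛133, ω^2∛133 where ω = e^(2πi/3) is a primitive cube root of unity, so K = Q(∛133, ω). Now [Q(∛133):Q] = 3 (since 133 is not a perfect cube, x^3 - 133 is irreducible) and [Q(ω):Q] = 2. Both 2 and 3 divide [K:Q], and [K:Q] ≤ 3·2 = 6, so [K:Q] = 6. (Equivalently: Q(∛133) ⊂ R but ω ∉ R, so [K : Q(∛133)] = 2.)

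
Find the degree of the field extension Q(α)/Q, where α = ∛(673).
[Q(α):Q] = 3

The minimal polynomial of α is x^3 - 673, irreducible over Q since 673 is not a perfect cube (so x^3 - 673 has no rational root). Hence [Q(α):Q] = deg(m_α) = 3.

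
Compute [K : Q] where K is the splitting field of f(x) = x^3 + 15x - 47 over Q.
[K : Q] = 6

By the rational root test, any rational root of the monic integer polynomial f(x) = x^3 + 15x - 47 must be an integer dividing the constant term -47, i.e. one of ±{1, 47}. Evaluating: f(1) = -31, f(-1) = -63, f(47) = 104481, f(-47) = -104575; none is 0, so f has no rational root and is therefore irreducible over Q (a cubic with no linear factor over a field is irreducible). For an irreducible cubic, the Galois group is A_3 or S_3 according as the discriminant disc(f) = -4a^3 - 27b^2 = -4·(15)^3 - 27·(-47)^2 = -73143 is or is not a square in Q. Here disc(f) = -73143 is not a perfect square in Q, so the Galois group of f over Q is not contained in A_3 and must be all of S_3. The splitting field has degree |S_3| = 6 over Q, so [K : Q] = 6.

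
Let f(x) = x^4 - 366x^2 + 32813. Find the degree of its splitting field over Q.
[K : Q] = 4

Solving the quadratic in x^2: x^2 = (366 ± √(366^2 - 4·32813))/2 = (366 ± √2704)/2 = (366 ± 52)/2, giving x^2 = 209 or x^2 = 157. So f(x) = (x^2 - 209)(x^2 - 157) and the roots of f are ±√209, ±√157. Hence the splitting field is K = Q(√209, √157). Since 209 and 157 are distinct squarefree integers > 1, their product 32813 is not a perfect square, so √157 ∉ Q(√209). By the tower law [K:Q] = [Q(√209,√157):Q(√209)] · [Q(√209):Q] = 2 · 2 = 4.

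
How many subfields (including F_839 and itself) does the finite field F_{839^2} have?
F_{839^2} has 2 subfields

The subfields of F_{p^n} are exactly the fields F_{p^d} for d | n (each is the fixed field of the unique index-d subgroup of Gal(F_{p^n}/F_p) ≅ Z/nZ). The divisors of n = 2 are {1, 2}, giving 2 subfields: F_{839^1}, F_{839^2}.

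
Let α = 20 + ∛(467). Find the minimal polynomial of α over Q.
m_α(x) = x^3 - 60x^2 + 1200x - 8467

Set β = α - 20 = ∛(467), so β^3 = 467. Then (α - 20)^3 - 467 = 0, i.e. α is a root of g(x) = (x - 20)^3 - 467 = x^3 - 60x^2 + 1200x - 8467. Since g(x) = h(x - 20) where h(x) = x^3 - 467, and h is irreducible over Q (because 467 is not a perfect cube, so h has no rational root, and a monic cubic with no rational root is irreducible), g is also irreducible (irreducibility is preserved under the substitution x → x - 20). Hence m_α(x) = x^3 - 60x^2 + 1200x - 8467.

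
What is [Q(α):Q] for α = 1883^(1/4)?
[Q(α):Q] = 4

α is a root of x^4 - 1883. By Eisenstein's criterion at the prime p = 7 (which divides the constant term 1883 but p^2 = 49 does not, since 1883 is squarefree), x^4 - 1883 is irreducible over Q. Hence [Q(α):Q] = 4.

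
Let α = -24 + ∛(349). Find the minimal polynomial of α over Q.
m_α(x) = x^3 + 72x^2 + 1728x + 13475

Set β = α + 24 = ∛(349), so β^3 = 349. Then (α + 24)^3 - 349 = 0, i.e. α is a root of g(x) = (x + 24)^3 - 349 = x^3 + 72x^2 + 1728x + 13475. Since g(x) = h(x + 24) where h(x) = x^3 - 349, and h is irreducible over Q (because 349 is not a perfect cube, so h has no rational root, and a monic cubic with no rational root is irreducible), g is also irreducible (irreducibility is preserved under the substitution x → x + 24). Hence m_α(x) = x^3 + 72x^2 + 1728x + 13475.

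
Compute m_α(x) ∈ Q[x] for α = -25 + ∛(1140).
m_α(x) = x^3 + 75x^2 + 1875x + 14485

Set β = α + 25 = ∛(1140), so β^3 = 1140. Then (α + 25)^3 - 1140 = 0, i.e. α is a root of g(x) = (x + 25)^3 - 1140 = x^3 + 75x^2 + 1875x + 14485. Since g(x) = h(x + 25) where h(x) = x^3 - 1140, and h is irreducible over Q (because 1140 is not a perfect cube, so h has no rational root, and a monic cubic with no rational root is irreducible), g is also irreducible (irreducibility is preserved under the substitution x → x + 25). Hence m_α(x) = x^3 + 75x^2 + 1875x + 14485.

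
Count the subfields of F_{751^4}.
F_{751^4} has 3 subfields

The subfields of F_{p^n} are exactly the fields F_{p^d} for d | n (each is the fixed field of the unique index-d subgroup of Gal(F_{p^n}/F_p) ≅ Z/nZ). The divisors of n = 4 are {1, 2, 4}, giving 3 subfields: F_{751^1}, F_{751^2}, F_{751^4}.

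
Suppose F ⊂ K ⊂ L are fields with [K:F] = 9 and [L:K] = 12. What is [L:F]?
[L:F] = 108

The tower law says that for any tower of field extensions F ⊂ K ⊂ L with finite degrees, [L:F] = [L:K] · [K:F]. Here this gives [L:F] = 12 · 9 = 108.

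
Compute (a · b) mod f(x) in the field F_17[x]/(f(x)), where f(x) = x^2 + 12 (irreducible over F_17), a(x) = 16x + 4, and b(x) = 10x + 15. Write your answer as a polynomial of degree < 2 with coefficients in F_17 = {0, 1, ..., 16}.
a · b ≡ 8x + 10 (mod f(x))

Multiply in F_17[x]: a(x)·b(x) = (16x + 4)·(10x + 15) = 7x^2 + 8x + 9. This has degree ≥ 2, so divide by f(x) over F_17: 7x^2 + 8x + 9 = (7)·(x^2 + 12) + (8x + 10). Hence a·b ≡ 8x + 10 (mod f). (F_17[x]/(f) is a field with 17^2 = 289 elements since f is irreducible of degree 2.)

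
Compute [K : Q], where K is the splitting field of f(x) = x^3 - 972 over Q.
[K : Q] = 6

The roots of x^3 - 972 are ∛972, ω∛972, ω^2∛972 where ω = e^(2πi/3) is a primitive cube root of unity, so K = Q(∛972, ω). Now [Q(∛972):Q] = 3 (since 972 is not a perfect cube, x^3 - 972 is irreducible) and [Q(ω):Q] = 2. Both 2 and 3 divide [K:Q], and [K:Q] ≤ 3·2 = 6, so [K:Q] = 6. (Equivalently: Q(∛972) ⊂ R but ω ∉ R, so [K : Q(∛972)] = 2.)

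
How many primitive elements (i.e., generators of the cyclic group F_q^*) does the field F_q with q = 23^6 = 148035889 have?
There are φ(148035888) = 35043840 primitive elements

F_q^* is cyclic of order q - 1 = 148035888. A cyclic group of order m has exactly φ(m) generators. Here m = 148035888 = 2^4 · 3^2 · 7 · 11 · 13^2 · 79, so the number of primitive elements is φ(148035888) = 35043840.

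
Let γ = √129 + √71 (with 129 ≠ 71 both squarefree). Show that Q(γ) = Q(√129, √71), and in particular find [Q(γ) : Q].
[Q(γ) : Q] = 4 (equivalently, Q(γ) = Q(√129, √71))

Obviously Q(γ) ⊆ Q(√129, √71), and [Q(√129, √71):Q] = 4 (since 129, 71 are distinct squarefree integers > 1 with 9159 not a perfect square). To show equality we compute the minimal polynomial of γ. From γ = √129 + √71: γ^2 = 129 + 2√(9159) + 71 = 200 + 2√(9159), so γ^2 - 200 = 2√(9159); squaring, (γ^2 - 200)^2 = 4·9159, i.e. γ^4 - 400γ^2 + 40000 - 36636 = 0, i.e. γ^4 - 400γ^2 + 3364 = 0. So γ is a root of x^4 - 400x^2 + 3364. This polynomial is irreducible over Q: it has no rational root (each ±√129 ± √71 is irrational), and any factorization into two quadratics over Q would force √(9159) ∈ Q (pairing opposite roots) or √129, √71 ∈ Q (other pairings), all impossible. Hence [Q(γ):Q] = 4 = [Q(√129, √71):Q], so Q(γ) = Q(√129, √71).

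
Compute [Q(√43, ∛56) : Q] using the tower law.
[Q(√43, ∛56) : Q] = 6

Let L = Q(√43, ∛56). Since Q(√43) ⊂ L and [Q(√43):Q] = 2, the tower law gives 2 | [L:Q]. Likewise Q(∛56) ⊂ L with [Q(∛56):Q] = 3 (because 56 is not a perfect cube), so 3 | [L:Q]. As gcd(2,3) = 1, [L:Q] is divisible by 6. Conversely L is generated over Q by √43 and ∛56, so [L:Q] ≤ 2·3 = 6. Therefore [Q(√43, ∛56) : Q] = 6.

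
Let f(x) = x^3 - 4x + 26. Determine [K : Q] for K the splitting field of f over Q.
[K : Q] = 6

By the rational root test, any rational root of the monic integer polynomial f(x) = x^3 - 4x + 26 must be an integer dividing the constant term 26, i.e. one of ±{1, 2, 13, 26}. Evaluating: f(1) = 23, f(-1) = 29, f(2) = 26, f(-2) = 26, f(13) = 2171, f(-13) = -2119, f(26) = 17498, f(-26) = -17446; none is 0, so f has no rational root and is therefore irreducible over Q (a cubic with no linear factor over a field is irreducible). For an irreducible cubic, the Galois group is A_3 or S_3 according as the discriminant disc(f) = -4a^3 - 27b^2 = -4·(-4)^3 - 27·(26)^2 = -17996 is or is not a square in Q. Here disc(f) = -17996 is not a perfect square in Q, so the Galois group of f over Q is not contained in A_3 and must be all of S_3. The splitting field has degree |S_3| = 6 over Q, so [K : Q] = 6.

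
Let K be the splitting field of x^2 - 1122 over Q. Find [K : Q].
[K : Q] = 2

f(x) = x^2 - 1122 factors as (x - √1122)(x + √1122). The splitting field is K = Q(√1122). Since 1122 is squarefree and > 1, it is not a perfect square, so x^2 - 1122 is irreducible over Q and [Q(√1122) : Q] = 2. Hence [K : Q] = 2.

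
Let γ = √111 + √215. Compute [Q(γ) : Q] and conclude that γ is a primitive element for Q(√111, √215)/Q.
[Q(γ) : Q] = 4 (equivalently, Q(γ) = Q(√111, √215))

Obviously Q(γ) ⊆ Q(√111, √215), and [Q(√111, √215):Q] = 4 (since 111, 215 are distinct squarefree integers > 1 with 23865 not a perfect square). To show equality we compute the minimal polynomial of γ. From γ = √111 + √215: γ^2 = 111 + 2√(23865) + 215 = 326 + 2√(23865), so γ^2 - 326 = 2√(23865); squaring, (γ^2 - 326)^2 = 4·23865, i.e. γ^4 - 652γ^2 + 106276 - 95460 = 0, i.e. γ^4 - 652γ^2 + 10816 = 0. So γ is a root of x^4 - 652x^2 + 10816. This polynomial is irreducible over Q: it has no rational root (each ±√111 ± √215 is irrational), and any factorization into two quadratics over Q would force √(23865) ∈ Q (pairing opposite roots) or √111, √215 ∈ Q (other pairings), all impossible. Hence [Q(γ):Q] = 4 = [Q(√111, √215):Q], so Q(γ) = Q(√111, √215).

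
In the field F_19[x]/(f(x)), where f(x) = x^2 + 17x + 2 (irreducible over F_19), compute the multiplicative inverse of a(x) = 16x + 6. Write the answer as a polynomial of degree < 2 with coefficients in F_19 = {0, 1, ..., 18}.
a(x)^(-1) ≡ 16x (mod f(x))

Since f is irreducible over F_19, F_19[x]/(f) is a field and a(x) ≠ 0 has an inverse. Apply the extended Euclidean algorithm to f(x) and a(x) in F_19[x]: f(x) = (6x)·a(x) + (2). The last nonzero remainder is the constant 2 = gcd(f, a) in F_19. Back-substituting through the division chain expresses 2 = s(x)·a(x) + t(x)·f(x) with s(x) ≡ 13x (mod f), so (13x)·a(x) ≡ 2 (mod f). Multiplying by 2^(-1) ≡ 10 in F_19 gives a(x)^(-1) ≡ 10·(13x) ≡ 16x (mod f). Check: (16x + 6)·(16x) = 9x^2 + x ≡ 1 (mod x^2 + 17x + 2).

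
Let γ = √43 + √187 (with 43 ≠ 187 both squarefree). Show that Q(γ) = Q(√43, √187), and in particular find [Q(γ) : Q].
[Q(γ) : Q] = 4 (equivalently, Q(γ) = Q(√43, √187))

Obviously Q(γ) ⊆ Q(√43, √187), and [Q(√43, √187):Q] = 4 (since 43, 187 are distinct squarefree integers > 1 with 8041 not a perfect square). To show equality we compute the minimal polynomial of γ. From γ = √43 + √187: γ^2 = 43 + 2√(8041) + 187 = 230 + 2√(8041), so γ^2 - 230 = 2√(8041); squaring, (γ^2 - 230)^2 = 4·8041, i.e. γ^4 - 460γ^2 + 52900 - 32164 = 0, i.e. γ^4 - 460γ^2 + 20736 = 0. So γ is a root of x^4 - 460x^2 + 20736. This polynomial is irreducible over Q: it has no rational root (each ±√43 ± √187 is irrational), and any factorization into two quadratics over Q would force √(8041) ∈ Q (pairing opposite roots) or √43, √187 ∈ Q (other pairings), all impossible. Hence [Q(γ):Q] = 4 = [Q(√43, √187):Q], so Q(γ) = Q(√43, √187).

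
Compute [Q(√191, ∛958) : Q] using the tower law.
[Q(√191, ∛958) : Q] = 6

Let L = Q(√191, ∛958). Since Q(√191) ⊂ L and [Q(√191):Q] = 2, the tower law gives 2 | [L:Q]. Likewise Q(∛958) ⊂ L with [Q(∛958):Q] = 3 (because 958 is not a perfect cube), so 3 | [L:Q]. As gcd(2,3) = 1, [L:Q] is divisible by 6. Conversely L is generated over Q by √191 and ∛958, so [L:Q] ≤ 2·3 = 6. Therefore [Q(√191, ∛958) : Q] = 6.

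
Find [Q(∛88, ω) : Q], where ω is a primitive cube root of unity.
[Q(∛88, ω) : Q] = 6

[Q(∛88):Q] = 3 (min poly x^3 - 88, irreducible since 88 is not a perfect cube). [Q(ω):Q] = 2 (min poly x^2 + x + 1). Since Q(∛88) ⊂ R and ω ∉ R, we have ω ∉ Q(∛88), so x^2 + x + 1 remains irreducible over Q(∛88) and [Q(∛88, ω) : Q(∛88)] = 2. By the tower law, [Q(∛88, ω) : Q] = 3 · 2 = 6. (In fact Q(∛88, ω) is the splitting field of x^3 - 88 over Q.)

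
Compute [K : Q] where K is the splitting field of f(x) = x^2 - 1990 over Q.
[K : Q] = 2

f(x) = x^2 - 1990 factors as (x - √1990)(x + √1990). The splitting field is K = Q(√1990). Since 1990 is squarefree and > 1, it is not a perfect square, so x^2 - 1990 is irreducible over Q and [Q(√1990) : Q] = 2. Hence [K : Q] = 2.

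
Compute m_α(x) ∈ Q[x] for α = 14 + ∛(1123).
m_α(x) = x^3 - 42x^2 + 588x - 3867

Set β = α - 14 = ∛(1123), so β^3 = 1123. Then (α - 14)^3 - 1123 = 0, i.e. α is a root of g(x) = (x - 14)^3 - 1123 = x^3 - 42x^2 + 588x - 3867. Since g(x) = h(x - 14) where h(x) = x^3 - 1123, and h is irreducible over Q (because 1123 is not a perfect cube, so h has no rational root, and a monic cubic with no rational root is irreducible), g is also irreducible (irreducibility is preserved under the substitution x → x - 14). Hence m_α(x) = x^3 - 42x^2 + 588x - 3867.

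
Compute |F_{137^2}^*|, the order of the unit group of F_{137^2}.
|F_{137^2}^*| = 18768

F_{137^2} has 137^2 = 18769 elements; its multiplicative group consists of all nonzero elements, so |F_{137^2}^*| = 18769 - 1 = 18768. (It is cyclic since any finite subgroup of the multiplicative group of a field is cyclic.)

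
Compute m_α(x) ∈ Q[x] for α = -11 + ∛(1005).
m_α(x) = x^3 + 33x^2 + 363x + 326

Set β = α + 11 = ∛(1005), so β^3 = 1005. Then (α + 11)^3 - 1005 = 0, i.e. α is a root of g(x) = (x + 11)^3 - 1005 = x^3 + 33x^2 + 363x + 326. Since g(x) = h(x + 11) where h(x) = x^3 - 1005, and h is irreducible over Q (because 1005 is not a perfect cube, so h has no rational root, and a monic cubic with no rational root is irreducible), g is also irreducible (irreducibility is preserved under the substitution x → x + 11). Hence m_α(x) = x^3 + 33x^2 + 363x + 326.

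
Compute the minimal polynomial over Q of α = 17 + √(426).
m_α(x) = x^2 - 34x - 137

From α - 17 = √(426), squaring gives (α - 17)^2 = 426, i.e. α^2 - 34α + 289 = 426, so α^2 - 34α - 137 = 0. The discriminant of x^2 - 34x - 137 is (-34)^2 - 4·(-137) = 1156 + 548 = 1704, and 4·(426) is not a perfect square in Q since 426 is squarefree and ≠ 1. Hence x^2 - 34x - 137 is irreducible over Q and is the minimal polynomial of α.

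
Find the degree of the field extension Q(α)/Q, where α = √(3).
[Q(α):Q] = 2

[Q(α):Q] equals the degree of the minimal polynomial of α. Here α^2 = 3 and x^2 - 3 is irreducible (d = 3 is squarefree, ≠ 1, hence not a square), so deg(m_α) = 2. Thus [Q(α):Q] = 2.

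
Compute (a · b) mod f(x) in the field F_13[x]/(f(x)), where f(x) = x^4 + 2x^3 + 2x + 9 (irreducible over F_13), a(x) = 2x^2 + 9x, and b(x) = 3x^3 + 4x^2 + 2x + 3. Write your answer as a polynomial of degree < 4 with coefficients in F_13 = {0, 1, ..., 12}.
a · b ≡ 7x^3 + 12x^2 + 5x + 1 (mod f(x))

Multiply in F_13[x]: a(x)·b(x) = (2x^2 + 9x)·(3x^3 + 4x^2 + 2x + 3) = 6x^5 + 9x^4 + x^3 + 11x^2 + x. This has degree ≥ 4, so divide by f(x) over F_13: 6x^5 + 9x^4 + x^3 + 11x^2 + x = (6x + 10)·(x^4 + 2x^3 + 2x + 9) + (7x^3 + 12x^2 + 5x + 1). Hence a·b ≡ 7x^3 + 12x^2 + 5x + 1 (mod f). (F_13[x]/(f) is a field with 13^4 = 28561 elements since f is irreducible of degree 4.)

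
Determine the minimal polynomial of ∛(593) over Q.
m_α(x) = x^3 - 593

α satisfies α^3 = 593, so x^3 - 593 annihilates α. By the rational root test, a rational root p/q (in lowest terms) of x^3 - 593 would satisfy p^3 = 593 q^3, forcing q = 1 and p^3 = 593; but 593 is not a perfect cube, contradiction. A monic cubic over Q with no rational root is irreducible (any nontrivial factorization would include a linear factor). Hence x^3 - 593 is the minimal polynomial of α, and in particular [Q(α):Q] = 3.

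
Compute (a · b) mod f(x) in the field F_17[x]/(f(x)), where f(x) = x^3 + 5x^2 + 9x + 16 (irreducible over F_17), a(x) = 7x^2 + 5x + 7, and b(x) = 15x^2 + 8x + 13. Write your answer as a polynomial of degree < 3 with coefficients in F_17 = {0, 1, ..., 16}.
a · b ≡ 3x^2 + 15x + 3 (mod f(x))

Multiply in F_17[x]: a(x)·b(x) = (7x^2 + 5x + 7)·(15x^2 + 8x + 13) = 3x^4 + 12x^3 + 15x^2 + 2x + 6. This has degree ≥ 3, so divide by f(x) over F_17: 3x^4 + 12x^3 + 15x^2 + 2x + 6 = (3x + 14)·(x^3 + 5x^2 + 9x + 16) + (3x^2 + 15x + 3). Hence a·b ≡ 3x^2 + 15x + 3 (mod f). (F_17[x]/(f) is a field with 17^3 = 4913 elements since f is irreducible of degree 3.)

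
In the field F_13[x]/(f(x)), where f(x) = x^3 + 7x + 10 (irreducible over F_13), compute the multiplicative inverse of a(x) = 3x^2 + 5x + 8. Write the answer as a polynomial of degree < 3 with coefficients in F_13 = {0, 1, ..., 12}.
a(x)^(-1) ≡ 7x^2 (mod f(x))

Since f is irreducible over F_13, F_13[x]/(f) is a field and a(x) ≠ 0 has an inverse. Apply the extended Euclidean algorithm to f(x) and a(x) in F_13[x]: f(x) = (9x + 11)·a(x) + (10x);  a(x) = (12x + 7)·(10x) + (8). The last nonzero remainder is the constant 8 = gcd(f, a) in F_13. Back-substituting through the division chain expresses 8 = s(x)·a(x) + t(x)·f(x) with s(x) ≡ 4x^2 (mod f), so (4x^2)·a(x) ≡ 8 (mod f). Multiplying by 8^(-1) ≡ 5 in F_13 gives a(x)^(-1) ≡ 5·(4x^2) ≡ 7x^2 (mod f). Check: (3x^2 + 5x + 8)·(7x^2) = 8x^4 + 9x^3 + 4x^2 ≡ 1 (mod x^3 + 7x + 10).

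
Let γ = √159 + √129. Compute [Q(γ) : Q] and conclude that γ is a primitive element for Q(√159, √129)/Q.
[Q(γ) : Q] = 4 (equivalently, Q(γ) = Q(√159, √129))

Obviously Q(γ) ⊆ Q(√159, √129), and [Q(√159, √129):Q] = 4 (since 159, 129 are distinct squarefree integers > 1 with 20511 not a perfect square). To show equality we compute the minimal polynomial of γ. From γ = √159 + √129: γ^2 = 159 + 2√(20511) + 129 = 288 + 2√(20511), so γ^2 - 288 = 2√(20511); squaring, (γ^2 - 288)^2 = 4·20511, i.e. γ^4 - 576γ^2 + 82944 - 82044 = 0, i.e. γ^4 - 576γ^2 + 900 = 0. So γ is a root of x^4 - 576x^2 + 900. This polynomial is irreducible over Q: it has no rational root (each ±√159 ± √129 is irrational), and any factorization into two quadratics over Q would force √(20511) ∈ Q (pairing opposite roots) or √159, √129 ∈ Q (other pairings), all impossible. Hence [Q(γ):Q] = 4 = [Q(√159, √129):Q], so Q(γ) = Q(√159, √129).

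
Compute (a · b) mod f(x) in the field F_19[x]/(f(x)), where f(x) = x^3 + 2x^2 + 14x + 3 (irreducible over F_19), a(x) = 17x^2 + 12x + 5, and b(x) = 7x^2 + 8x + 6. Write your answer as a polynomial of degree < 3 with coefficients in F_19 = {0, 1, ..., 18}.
a · b ≡ 9x^2 + 7x + 8 (mod f(x))

Multiply in F_19[x]: a(x)·b(x) = (17x^2 + 12x + 5)·(7x^2 + 8x + 6) = 5x^4 + 11x^3 + 5x^2 + 17x + 11. This has degree ≥ 3, so divide by f(x) over F_19: 5x^4 + 11x^3 + 5x^2 + 17x + 11 = (5x + 1)·(x^3 + 2x^2 + 14x + 3) + (9x^2 + 7x + 8). Hence a·b ≡ 9x^2 + 7x + 8 (mod f). (F_19[x]/(f) is a field with 19^3 = 6859 elements since f is irreducible of degree 3.)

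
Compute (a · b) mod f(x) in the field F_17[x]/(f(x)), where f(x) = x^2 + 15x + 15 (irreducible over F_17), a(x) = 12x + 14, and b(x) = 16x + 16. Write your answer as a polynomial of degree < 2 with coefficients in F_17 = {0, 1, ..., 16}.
a · b ≡ x + 13 (mod f(x))

Multiply in F_17[x]: a(x)·b(x) = (12x + 14)·(16x + 16) = 5x^2 + 8x + 3. This has degree ≥ 2, so divide by f(x) over F_17: 5x^2 + 8x + 3 = (5)·(x^2 + 15x + 15) + (x + 13). Hence a·b ≡ x + 13 (mod f). (F_17[x]/(f) is a field with 17^2 = 289 elements since f is irreducible of degree 2.)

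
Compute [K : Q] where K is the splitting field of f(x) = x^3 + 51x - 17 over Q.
[K : Q] = 6

By the rational root test, any rational root of the monic integer polynomial f(x) = x^3 + 51x - 17 must be an integer dividing the constant term -17, i.e. one of ±{1, 17}. Evaluating: f(1) = 35, f(-1) = -69, f(17) = 5763, f(-17) = -5797; none is 0, so f has no rational root and is therefore irreducible over Q (a cubic with no linear factor over a field is irreducible). For an irreducible cubic, the Galois group is A_3 or S_3 according as the discriminant disc(f) = -4a^3 - 27b^2 = -4·(51)^3 - 27·(-17)^2 = -538407 is or is not a square in Q. Here disc(f) = -538407 is not a perfect square in Q, so the Galois group of f over Q is not contained in A_3 and must be all of S_3. The splitting field has degree |S_3| = 6 over Q, so [K : Q] = 6.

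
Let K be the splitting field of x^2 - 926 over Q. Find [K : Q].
[K : Q] = 2

f(x) = x^2 - 926 factors as (x - √926)(x + √926). The splitting field is K = Q(√926). Since 926 is squarefree and > 1, it is not a perfect square, so x^2 - 926 is irreducible over Q and [Q(√926) : Q] = 2. Hence [K : Q] = 2.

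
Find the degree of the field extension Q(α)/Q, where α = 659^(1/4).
[Q(α):Q] = 4

α is a root of x^4 - 659. By Eisenstein's criterion at the prime p = 659 (which divides the constant term 659 but p^2 = 434281 does not, since 659 is squarefree), x^4 - 659 is irreducible over Q. Hence [Q(α):Q] = 4.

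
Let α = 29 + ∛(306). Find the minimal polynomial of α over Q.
m_α(x) = x^3 - 87x^2 + 2523x - 24695

Set β = α - 29 = ∛(306), so β^3 = 306. Then (α - 29)^3 - 306 = 0, i.e. α is a root of g(x) = (x - 29)^3 - 306 = x^3 - 87x^2 + 2523x - 24695. Since g(x) = h(x - 29) where h(x) = x^3 - 306, and h is irreducible over Q (because 306 is not a perfect cube, so h has no rational root, and a monic cubic with no rational root is irreducible), g is also irreducible (irreducibility is preserved under the substitution x → x - 29). Hence m_α(x) = x^3 - 87x^2 + 2523x - 24695.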